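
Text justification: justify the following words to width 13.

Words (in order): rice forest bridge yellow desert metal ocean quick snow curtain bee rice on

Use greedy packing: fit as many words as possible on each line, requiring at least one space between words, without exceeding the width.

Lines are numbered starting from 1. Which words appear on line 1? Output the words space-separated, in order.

Line 1: ['rice', 'forest'] (min_width=11, slack=2)
Line 2: ['bridge', 'yellow'] (min_width=13, slack=0)
Line 3: ['desert', 'metal'] (min_width=12, slack=1)
Line 4: ['ocean', 'quick'] (min_width=11, slack=2)
Line 5: ['snow', 'curtain'] (min_width=12, slack=1)
Line 6: ['bee', 'rice', 'on'] (min_width=11, slack=2)

Answer: rice forest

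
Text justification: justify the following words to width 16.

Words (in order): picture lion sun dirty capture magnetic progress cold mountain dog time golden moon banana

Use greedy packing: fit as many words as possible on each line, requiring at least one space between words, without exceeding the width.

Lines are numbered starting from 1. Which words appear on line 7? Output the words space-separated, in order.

Answer: banana

Derivation:
Line 1: ['picture', 'lion', 'sun'] (min_width=16, slack=0)
Line 2: ['dirty', 'capture'] (min_width=13, slack=3)
Line 3: ['magnetic'] (min_width=8, slack=8)
Line 4: ['progress', 'cold'] (min_width=13, slack=3)
Line 5: ['mountain', 'dog'] (min_width=12, slack=4)
Line 6: ['time', 'golden', 'moon'] (min_width=16, slack=0)
Line 7: ['banana'] (min_width=6, slack=10)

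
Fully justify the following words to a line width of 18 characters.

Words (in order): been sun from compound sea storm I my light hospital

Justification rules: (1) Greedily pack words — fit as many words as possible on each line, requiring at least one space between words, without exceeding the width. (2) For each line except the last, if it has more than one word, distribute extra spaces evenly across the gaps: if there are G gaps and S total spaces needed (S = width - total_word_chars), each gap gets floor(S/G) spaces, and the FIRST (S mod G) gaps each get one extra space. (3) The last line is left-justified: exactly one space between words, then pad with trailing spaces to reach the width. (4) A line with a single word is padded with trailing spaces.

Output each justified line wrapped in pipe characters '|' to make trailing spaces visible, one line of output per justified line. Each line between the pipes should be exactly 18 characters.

Line 1: ['been', 'sun', 'from'] (min_width=13, slack=5)
Line 2: ['compound', 'sea', 'storm'] (min_width=18, slack=0)
Line 3: ['I', 'my', 'light'] (min_width=10, slack=8)
Line 4: ['hospital'] (min_width=8, slack=10)

Answer: |been    sun   from|
|compound sea storm|
|I     my     light|
|hospital          |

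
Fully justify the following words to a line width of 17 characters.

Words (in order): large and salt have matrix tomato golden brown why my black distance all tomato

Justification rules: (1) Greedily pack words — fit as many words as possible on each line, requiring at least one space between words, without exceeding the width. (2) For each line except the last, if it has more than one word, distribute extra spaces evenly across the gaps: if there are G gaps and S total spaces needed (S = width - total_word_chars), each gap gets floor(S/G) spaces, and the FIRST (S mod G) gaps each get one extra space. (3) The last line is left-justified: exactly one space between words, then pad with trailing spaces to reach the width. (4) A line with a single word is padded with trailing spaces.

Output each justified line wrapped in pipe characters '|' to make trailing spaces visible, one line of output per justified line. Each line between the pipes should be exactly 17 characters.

Answer: |large   and  salt|
|have       matrix|
|tomato     golden|
|brown    why   my|
|black    distance|
|all tomato       |

Derivation:
Line 1: ['large', 'and', 'salt'] (min_width=14, slack=3)
Line 2: ['have', 'matrix'] (min_width=11, slack=6)
Line 3: ['tomato', 'golden'] (min_width=13, slack=4)
Line 4: ['brown', 'why', 'my'] (min_width=12, slack=5)
Line 5: ['black', 'distance'] (min_width=14, slack=3)
Line 6: ['all', 'tomato'] (min_width=10, slack=7)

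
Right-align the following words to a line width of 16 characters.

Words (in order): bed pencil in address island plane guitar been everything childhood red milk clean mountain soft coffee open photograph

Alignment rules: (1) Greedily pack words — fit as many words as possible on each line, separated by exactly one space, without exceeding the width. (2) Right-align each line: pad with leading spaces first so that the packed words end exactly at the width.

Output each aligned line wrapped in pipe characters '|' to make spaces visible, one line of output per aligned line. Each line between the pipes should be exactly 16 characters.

Line 1: ['bed', 'pencil', 'in'] (min_width=13, slack=3)
Line 2: ['address', 'island'] (min_width=14, slack=2)
Line 3: ['plane', 'guitar'] (min_width=12, slack=4)
Line 4: ['been', 'everything'] (min_width=15, slack=1)
Line 5: ['childhood', 'red'] (min_width=13, slack=3)
Line 6: ['milk', 'clean'] (min_width=10, slack=6)
Line 7: ['mountain', 'soft'] (min_width=13, slack=3)
Line 8: ['coffee', 'open'] (min_width=11, slack=5)
Line 9: ['photograph'] (min_width=10, slack=6)

Answer: |   bed pencil in|
|  address island|
|    plane guitar|
| been everything|
|   childhood red|
|      milk clean|
|   mountain soft|
|     coffee open|
|      photograph|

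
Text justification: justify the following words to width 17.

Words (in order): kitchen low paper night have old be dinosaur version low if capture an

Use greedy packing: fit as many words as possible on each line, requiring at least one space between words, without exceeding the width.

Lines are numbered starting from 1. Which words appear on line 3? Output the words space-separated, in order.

Line 1: ['kitchen', 'low', 'paper'] (min_width=17, slack=0)
Line 2: ['night', 'have', 'old', 'be'] (min_width=17, slack=0)
Line 3: ['dinosaur', 'version'] (min_width=16, slack=1)
Line 4: ['low', 'if', 'capture', 'an'] (min_width=17, slack=0)

Answer: dinosaur version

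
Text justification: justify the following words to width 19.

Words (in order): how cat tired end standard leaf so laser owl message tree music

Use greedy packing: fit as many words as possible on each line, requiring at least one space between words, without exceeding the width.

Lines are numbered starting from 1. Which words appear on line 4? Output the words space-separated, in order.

Answer: tree music

Derivation:
Line 1: ['how', 'cat', 'tired', 'end'] (min_width=17, slack=2)
Line 2: ['standard', 'leaf', 'so'] (min_width=16, slack=3)
Line 3: ['laser', 'owl', 'message'] (min_width=17, slack=2)
Line 4: ['tree', 'music'] (min_width=10, slack=9)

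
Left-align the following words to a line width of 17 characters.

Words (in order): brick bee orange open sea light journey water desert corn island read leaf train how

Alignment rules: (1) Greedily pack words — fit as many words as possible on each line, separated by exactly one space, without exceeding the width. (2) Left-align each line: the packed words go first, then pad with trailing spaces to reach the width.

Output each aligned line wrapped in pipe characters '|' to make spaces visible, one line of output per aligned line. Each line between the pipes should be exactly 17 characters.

Answer: |brick bee orange |
|open sea light   |
|journey water    |
|desert corn      |
|island read leaf |
|train how        |

Derivation:
Line 1: ['brick', 'bee', 'orange'] (min_width=16, slack=1)
Line 2: ['open', 'sea', 'light'] (min_width=14, slack=3)
Line 3: ['journey', 'water'] (min_width=13, slack=4)
Line 4: ['desert', 'corn'] (min_width=11, slack=6)
Line 5: ['island', 'read', 'leaf'] (min_width=16, slack=1)
Line 6: ['train', 'how'] (min_width=9, slack=8)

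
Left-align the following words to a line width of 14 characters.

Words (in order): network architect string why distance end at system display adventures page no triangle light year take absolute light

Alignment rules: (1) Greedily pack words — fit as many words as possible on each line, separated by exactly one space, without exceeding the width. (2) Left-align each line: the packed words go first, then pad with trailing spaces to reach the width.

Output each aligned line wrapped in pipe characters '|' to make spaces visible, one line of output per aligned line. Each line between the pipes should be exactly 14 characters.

Answer: |network       |
|architect     |
|string why    |
|distance end  |
|at system     |
|display       |
|adventures    |
|page no       |
|triangle light|
|year take     |
|absolute light|

Derivation:
Line 1: ['network'] (min_width=7, slack=7)
Line 2: ['architect'] (min_width=9, slack=5)
Line 3: ['string', 'why'] (min_width=10, slack=4)
Line 4: ['distance', 'end'] (min_width=12, slack=2)
Line 5: ['at', 'system'] (min_width=9, slack=5)
Line 6: ['display'] (min_width=7, slack=7)
Line 7: ['adventures'] (min_width=10, slack=4)
Line 8: ['page', 'no'] (min_width=7, slack=7)
Line 9: ['triangle', 'light'] (min_width=14, slack=0)
Line 10: ['year', 'take'] (min_width=9, slack=5)
Line 11: ['absolute', 'light'] (min_width=14, slack=0)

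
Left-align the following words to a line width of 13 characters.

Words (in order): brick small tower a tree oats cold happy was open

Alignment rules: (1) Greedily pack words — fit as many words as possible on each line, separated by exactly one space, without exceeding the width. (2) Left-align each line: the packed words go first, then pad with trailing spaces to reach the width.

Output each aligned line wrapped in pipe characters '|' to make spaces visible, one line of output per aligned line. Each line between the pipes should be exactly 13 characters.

Answer: |brick small  |
|tower a tree |
|oats cold    |
|happy was    |
|open         |

Derivation:
Line 1: ['brick', 'small'] (min_width=11, slack=2)
Line 2: ['tower', 'a', 'tree'] (min_width=12, slack=1)
Line 3: ['oats', 'cold'] (min_width=9, slack=4)
Line 4: ['happy', 'was'] (min_width=9, slack=4)
Line 5: ['open'] (min_width=4, slack=9)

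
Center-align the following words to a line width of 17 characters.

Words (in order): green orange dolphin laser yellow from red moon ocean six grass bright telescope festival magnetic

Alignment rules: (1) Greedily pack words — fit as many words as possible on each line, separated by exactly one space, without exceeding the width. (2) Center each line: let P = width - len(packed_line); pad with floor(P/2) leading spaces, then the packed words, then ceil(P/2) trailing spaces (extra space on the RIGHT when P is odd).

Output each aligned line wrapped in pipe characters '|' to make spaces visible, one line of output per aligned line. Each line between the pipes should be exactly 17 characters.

Answer: |  green orange   |
|  dolphin laser  |
| yellow from red |
| moon ocean six  |
|  grass bright   |
|    telescope    |
|festival magnetic|

Derivation:
Line 1: ['green', 'orange'] (min_width=12, slack=5)
Line 2: ['dolphin', 'laser'] (min_width=13, slack=4)
Line 3: ['yellow', 'from', 'red'] (min_width=15, slack=2)
Line 4: ['moon', 'ocean', 'six'] (min_width=14, slack=3)
Line 5: ['grass', 'bright'] (min_width=12, slack=5)
Line 6: ['telescope'] (min_width=9, slack=8)
Line 7: ['festival', 'magnetic'] (min_width=17, slack=0)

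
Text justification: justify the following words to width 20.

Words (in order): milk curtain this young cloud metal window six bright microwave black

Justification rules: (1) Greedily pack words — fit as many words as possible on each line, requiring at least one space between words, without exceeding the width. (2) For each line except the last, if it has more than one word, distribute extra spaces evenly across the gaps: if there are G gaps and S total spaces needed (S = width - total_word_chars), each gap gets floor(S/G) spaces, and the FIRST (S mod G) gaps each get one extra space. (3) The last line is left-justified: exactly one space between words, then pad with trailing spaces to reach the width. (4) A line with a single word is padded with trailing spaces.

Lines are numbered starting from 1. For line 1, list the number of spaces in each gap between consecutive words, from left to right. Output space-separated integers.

Line 1: ['milk', 'curtain', 'this'] (min_width=17, slack=3)
Line 2: ['young', 'cloud', 'metal'] (min_width=17, slack=3)
Line 3: ['window', 'six', 'bright'] (min_width=17, slack=3)
Line 4: ['microwave', 'black'] (min_width=15, slack=5)

Answer: 3 2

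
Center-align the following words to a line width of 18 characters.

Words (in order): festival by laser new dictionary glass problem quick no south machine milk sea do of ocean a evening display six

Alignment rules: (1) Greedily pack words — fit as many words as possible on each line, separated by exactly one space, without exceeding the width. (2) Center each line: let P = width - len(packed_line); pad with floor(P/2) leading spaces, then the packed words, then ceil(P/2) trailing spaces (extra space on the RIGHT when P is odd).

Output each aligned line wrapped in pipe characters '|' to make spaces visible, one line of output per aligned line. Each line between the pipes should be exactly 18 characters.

Answer: |festival by laser |
|  new dictionary  |
|  glass problem   |
|  quick no south  |
| machine milk sea |
|  do of ocean a   |
| evening display  |
|       six        |

Derivation:
Line 1: ['festival', 'by', 'laser'] (min_width=17, slack=1)
Line 2: ['new', 'dictionary'] (min_width=14, slack=4)
Line 3: ['glass', 'problem'] (min_width=13, slack=5)
Line 4: ['quick', 'no', 'south'] (min_width=14, slack=4)
Line 5: ['machine', 'milk', 'sea'] (min_width=16, slack=2)
Line 6: ['do', 'of', 'ocean', 'a'] (min_width=13, slack=5)
Line 7: ['evening', 'display'] (min_width=15, slack=3)
Line 8: ['six'] (min_width=3, slack=15)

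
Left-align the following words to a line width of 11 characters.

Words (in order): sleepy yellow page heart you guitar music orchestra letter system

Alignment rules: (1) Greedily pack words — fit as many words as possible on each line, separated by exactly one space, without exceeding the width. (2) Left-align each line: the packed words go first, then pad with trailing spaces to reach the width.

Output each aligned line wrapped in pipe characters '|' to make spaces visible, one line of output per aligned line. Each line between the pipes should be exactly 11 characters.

Line 1: ['sleepy'] (min_width=6, slack=5)
Line 2: ['yellow', 'page'] (min_width=11, slack=0)
Line 3: ['heart', 'you'] (min_width=9, slack=2)
Line 4: ['guitar'] (min_width=6, slack=5)
Line 5: ['music'] (min_width=5, slack=6)
Line 6: ['orchestra'] (min_width=9, slack=2)
Line 7: ['letter'] (min_width=6, slack=5)
Line 8: ['system'] (min_width=6, slack=5)

Answer: |sleepy     |
|yellow page|
|heart you  |
|guitar     |
|music      |
|orchestra  |
|letter     |
|system     |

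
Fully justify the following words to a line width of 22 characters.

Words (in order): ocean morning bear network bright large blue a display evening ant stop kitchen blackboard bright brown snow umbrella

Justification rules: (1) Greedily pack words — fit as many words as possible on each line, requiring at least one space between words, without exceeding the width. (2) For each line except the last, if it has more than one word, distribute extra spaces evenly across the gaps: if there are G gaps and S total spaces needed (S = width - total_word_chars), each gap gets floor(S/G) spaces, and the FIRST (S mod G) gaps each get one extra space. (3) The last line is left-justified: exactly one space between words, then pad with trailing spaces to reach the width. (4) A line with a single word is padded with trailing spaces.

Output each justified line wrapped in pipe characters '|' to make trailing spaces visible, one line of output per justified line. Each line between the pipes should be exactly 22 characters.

Answer: |ocean   morning   bear|
|network  bright  large|
|blue a display evening|
|ant    stop    kitchen|
|blackboard      bright|
|brown snow umbrella   |

Derivation:
Line 1: ['ocean', 'morning', 'bear'] (min_width=18, slack=4)
Line 2: ['network', 'bright', 'large'] (min_width=20, slack=2)
Line 3: ['blue', 'a', 'display', 'evening'] (min_width=22, slack=0)
Line 4: ['ant', 'stop', 'kitchen'] (min_width=16, slack=6)
Line 5: ['blackboard', 'bright'] (min_width=17, slack=5)
Line 6: ['brown', 'snow', 'umbrella'] (min_width=19, slack=3)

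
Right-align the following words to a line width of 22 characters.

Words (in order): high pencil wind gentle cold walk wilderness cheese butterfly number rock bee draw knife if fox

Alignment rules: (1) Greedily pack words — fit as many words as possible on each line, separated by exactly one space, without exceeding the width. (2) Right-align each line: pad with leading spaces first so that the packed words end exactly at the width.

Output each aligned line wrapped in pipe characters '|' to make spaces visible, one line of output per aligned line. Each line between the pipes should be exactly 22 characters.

Answer: |      high pencil wind|
|      gentle cold walk|
|     wilderness cheese|
| butterfly number rock|
| bee draw knife if fox|

Derivation:
Line 1: ['high', 'pencil', 'wind'] (min_width=16, slack=6)
Line 2: ['gentle', 'cold', 'walk'] (min_width=16, slack=6)
Line 3: ['wilderness', 'cheese'] (min_width=17, slack=5)
Line 4: ['butterfly', 'number', 'rock'] (min_width=21, slack=1)
Line 5: ['bee', 'draw', 'knife', 'if', 'fox'] (min_width=21, slack=1)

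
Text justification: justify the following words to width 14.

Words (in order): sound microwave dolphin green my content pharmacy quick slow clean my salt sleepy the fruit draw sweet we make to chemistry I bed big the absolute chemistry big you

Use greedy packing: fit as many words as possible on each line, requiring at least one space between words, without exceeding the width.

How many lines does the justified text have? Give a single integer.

Line 1: ['sound'] (min_width=5, slack=9)
Line 2: ['microwave'] (min_width=9, slack=5)
Line 3: ['dolphin', 'green'] (min_width=13, slack=1)
Line 4: ['my', 'content'] (min_width=10, slack=4)
Line 5: ['pharmacy', 'quick'] (min_width=14, slack=0)
Line 6: ['slow', 'clean', 'my'] (min_width=13, slack=1)
Line 7: ['salt', 'sleepy'] (min_width=11, slack=3)
Line 8: ['the', 'fruit', 'draw'] (min_width=14, slack=0)
Line 9: ['sweet', 'we', 'make'] (min_width=13, slack=1)
Line 10: ['to', 'chemistry', 'I'] (min_width=14, slack=0)
Line 11: ['bed', 'big', 'the'] (min_width=11, slack=3)
Line 12: ['absolute'] (min_width=8, slack=6)
Line 13: ['chemistry', 'big'] (min_width=13, slack=1)
Line 14: ['you'] (min_width=3, slack=11)
Total lines: 14

Answer: 14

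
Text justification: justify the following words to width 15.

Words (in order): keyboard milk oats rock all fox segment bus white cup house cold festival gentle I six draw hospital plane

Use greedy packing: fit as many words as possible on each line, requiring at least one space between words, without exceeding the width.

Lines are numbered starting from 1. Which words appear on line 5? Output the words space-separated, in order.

Answer: cold festival

Derivation:
Line 1: ['keyboard', 'milk'] (min_width=13, slack=2)
Line 2: ['oats', 'rock', 'all'] (min_width=13, slack=2)
Line 3: ['fox', 'segment', 'bus'] (min_width=15, slack=0)
Line 4: ['white', 'cup', 'house'] (min_width=15, slack=0)
Line 5: ['cold', 'festival'] (min_width=13, slack=2)
Line 6: ['gentle', 'I', 'six'] (min_width=12, slack=3)
Line 7: ['draw', 'hospital'] (min_width=13, slack=2)
Line 8: ['plane'] (min_width=5, slack=10)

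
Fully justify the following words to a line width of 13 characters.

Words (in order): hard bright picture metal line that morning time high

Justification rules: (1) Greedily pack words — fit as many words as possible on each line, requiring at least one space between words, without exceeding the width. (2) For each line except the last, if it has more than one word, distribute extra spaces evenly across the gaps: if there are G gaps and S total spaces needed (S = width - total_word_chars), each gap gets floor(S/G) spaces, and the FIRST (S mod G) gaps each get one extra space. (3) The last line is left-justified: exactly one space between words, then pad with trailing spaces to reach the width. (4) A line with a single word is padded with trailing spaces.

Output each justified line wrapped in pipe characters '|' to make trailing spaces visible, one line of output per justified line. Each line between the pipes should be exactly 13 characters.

Answer: |hard   bright|
|picture metal|
|line     that|
|morning  time|
|high         |

Derivation:
Line 1: ['hard', 'bright'] (min_width=11, slack=2)
Line 2: ['picture', 'metal'] (min_width=13, slack=0)
Line 3: ['line', 'that'] (min_width=9, slack=4)
Line 4: ['morning', 'time'] (min_width=12, slack=1)
Line 5: ['high'] (min_width=4, slack=9)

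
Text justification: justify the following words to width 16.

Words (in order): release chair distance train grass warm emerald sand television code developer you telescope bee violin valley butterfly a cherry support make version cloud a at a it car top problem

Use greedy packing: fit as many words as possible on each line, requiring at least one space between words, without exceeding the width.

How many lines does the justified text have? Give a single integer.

Answer: 13

Derivation:
Line 1: ['release', 'chair'] (min_width=13, slack=3)
Line 2: ['distance', 'train'] (min_width=14, slack=2)
Line 3: ['grass', 'warm'] (min_width=10, slack=6)
Line 4: ['emerald', 'sand'] (min_width=12, slack=4)
Line 5: ['television', 'code'] (min_width=15, slack=1)
Line 6: ['developer', 'you'] (min_width=13, slack=3)
Line 7: ['telescope', 'bee'] (min_width=13, slack=3)
Line 8: ['violin', 'valley'] (min_width=13, slack=3)
Line 9: ['butterfly', 'a'] (min_width=11, slack=5)
Line 10: ['cherry', 'support'] (min_width=14, slack=2)
Line 11: ['make', 'version'] (min_width=12, slack=4)
Line 12: ['cloud', 'a', 'at', 'a', 'it'] (min_width=15, slack=1)
Line 13: ['car', 'top', 'problem'] (min_width=15, slack=1)
Total lines: 13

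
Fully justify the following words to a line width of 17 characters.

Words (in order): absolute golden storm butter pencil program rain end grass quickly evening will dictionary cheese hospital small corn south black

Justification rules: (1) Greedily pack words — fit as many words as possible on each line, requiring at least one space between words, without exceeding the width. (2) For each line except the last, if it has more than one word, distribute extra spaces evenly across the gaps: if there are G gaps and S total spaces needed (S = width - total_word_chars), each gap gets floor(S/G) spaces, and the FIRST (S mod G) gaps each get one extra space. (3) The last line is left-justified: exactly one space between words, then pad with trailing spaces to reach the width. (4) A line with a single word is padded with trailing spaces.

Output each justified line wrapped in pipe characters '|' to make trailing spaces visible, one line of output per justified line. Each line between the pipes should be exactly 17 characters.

Line 1: ['absolute', 'golden'] (min_width=15, slack=2)
Line 2: ['storm', 'butter'] (min_width=12, slack=5)
Line 3: ['pencil', 'program'] (min_width=14, slack=3)
Line 4: ['rain', 'end', 'grass'] (min_width=14, slack=3)
Line 5: ['quickly', 'evening'] (min_width=15, slack=2)
Line 6: ['will', 'dictionary'] (min_width=15, slack=2)
Line 7: ['cheese', 'hospital'] (min_width=15, slack=2)
Line 8: ['small', 'corn', 'south'] (min_width=16, slack=1)
Line 9: ['black'] (min_width=5, slack=12)

Answer: |absolute   golden|
|storm      butter|
|pencil    program|
|rain   end  grass|
|quickly   evening|
|will   dictionary|
|cheese   hospital|
|small  corn south|
|black            |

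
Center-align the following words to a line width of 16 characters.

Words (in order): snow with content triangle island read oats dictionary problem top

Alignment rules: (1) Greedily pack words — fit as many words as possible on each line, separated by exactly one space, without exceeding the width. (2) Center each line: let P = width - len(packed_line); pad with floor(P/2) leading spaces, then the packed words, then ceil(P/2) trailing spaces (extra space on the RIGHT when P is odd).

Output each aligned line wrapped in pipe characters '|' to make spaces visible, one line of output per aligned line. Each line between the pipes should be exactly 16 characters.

Line 1: ['snow', 'with'] (min_width=9, slack=7)
Line 2: ['content', 'triangle'] (min_width=16, slack=0)
Line 3: ['island', 'read', 'oats'] (min_width=16, slack=0)
Line 4: ['dictionary'] (min_width=10, slack=6)
Line 5: ['problem', 'top'] (min_width=11, slack=5)

Answer: |   snow with    |
|content triangle|
|island read oats|
|   dictionary   |
|  problem top   |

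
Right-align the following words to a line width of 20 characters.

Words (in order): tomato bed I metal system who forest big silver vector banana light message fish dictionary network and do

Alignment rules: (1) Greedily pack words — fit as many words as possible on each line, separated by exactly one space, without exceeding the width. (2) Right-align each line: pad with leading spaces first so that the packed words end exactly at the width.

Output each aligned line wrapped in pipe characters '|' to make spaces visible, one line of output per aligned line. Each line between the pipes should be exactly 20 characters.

Answer: |  tomato bed I metal|
|   system who forest|
|   big silver vector|
|banana light message|
|     fish dictionary|
|      network and do|

Derivation:
Line 1: ['tomato', 'bed', 'I', 'metal'] (min_width=18, slack=2)
Line 2: ['system', 'who', 'forest'] (min_width=17, slack=3)
Line 3: ['big', 'silver', 'vector'] (min_width=17, slack=3)
Line 4: ['banana', 'light', 'message'] (min_width=20, slack=0)
Line 5: ['fish', 'dictionary'] (min_width=15, slack=5)
Line 6: ['network', 'and', 'do'] (min_width=14, slack=6)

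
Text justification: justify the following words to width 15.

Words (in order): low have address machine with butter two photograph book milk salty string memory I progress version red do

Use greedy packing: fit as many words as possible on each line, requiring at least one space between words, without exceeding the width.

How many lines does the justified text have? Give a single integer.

Line 1: ['low', 'have'] (min_width=8, slack=7)
Line 2: ['address', 'machine'] (min_width=15, slack=0)
Line 3: ['with', 'butter', 'two'] (min_width=15, slack=0)
Line 4: ['photograph', 'book'] (min_width=15, slack=0)
Line 5: ['milk', 'salty'] (min_width=10, slack=5)
Line 6: ['string', 'memory', 'I'] (min_width=15, slack=0)
Line 7: ['progress'] (min_width=8, slack=7)
Line 8: ['version', 'red', 'do'] (min_width=14, slack=1)
Total lines: 8

Answer: 8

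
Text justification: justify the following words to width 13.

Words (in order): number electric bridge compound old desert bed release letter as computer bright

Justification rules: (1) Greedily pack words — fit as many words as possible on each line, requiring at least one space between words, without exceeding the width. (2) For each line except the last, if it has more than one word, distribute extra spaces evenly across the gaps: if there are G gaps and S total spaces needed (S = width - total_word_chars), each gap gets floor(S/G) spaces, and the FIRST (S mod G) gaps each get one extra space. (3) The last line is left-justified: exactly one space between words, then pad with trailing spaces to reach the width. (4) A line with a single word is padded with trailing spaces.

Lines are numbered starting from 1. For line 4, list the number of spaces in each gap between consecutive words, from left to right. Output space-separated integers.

Line 1: ['number'] (min_width=6, slack=7)
Line 2: ['electric'] (min_width=8, slack=5)
Line 3: ['bridge'] (min_width=6, slack=7)
Line 4: ['compound', 'old'] (min_width=12, slack=1)
Line 5: ['desert', 'bed'] (min_width=10, slack=3)
Line 6: ['release'] (min_width=7, slack=6)
Line 7: ['letter', 'as'] (min_width=9, slack=4)
Line 8: ['computer'] (min_width=8, slack=5)
Line 9: ['bright'] (min_width=6, slack=7)

Answer: 2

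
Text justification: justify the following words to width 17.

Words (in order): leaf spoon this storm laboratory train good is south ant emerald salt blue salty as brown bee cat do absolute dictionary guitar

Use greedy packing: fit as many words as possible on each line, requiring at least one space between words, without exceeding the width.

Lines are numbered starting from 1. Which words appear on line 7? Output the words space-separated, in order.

Line 1: ['leaf', 'spoon', 'this'] (min_width=15, slack=2)
Line 2: ['storm', 'laboratory'] (min_width=16, slack=1)
Line 3: ['train', 'good', 'is'] (min_width=13, slack=4)
Line 4: ['south', 'ant', 'emerald'] (min_width=17, slack=0)
Line 5: ['salt', 'blue', 'salty'] (min_width=15, slack=2)
Line 6: ['as', 'brown', 'bee', 'cat'] (min_width=16, slack=1)
Line 7: ['do', 'absolute'] (min_width=11, slack=6)
Line 8: ['dictionary', 'guitar'] (min_width=17, slack=0)

Answer: do absolute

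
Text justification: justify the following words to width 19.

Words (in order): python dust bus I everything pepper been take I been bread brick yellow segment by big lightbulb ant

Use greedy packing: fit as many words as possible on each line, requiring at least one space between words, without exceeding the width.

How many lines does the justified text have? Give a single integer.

Answer: 6

Derivation:
Line 1: ['python', 'dust', 'bus', 'I'] (min_width=17, slack=2)
Line 2: ['everything', 'pepper'] (min_width=17, slack=2)
Line 3: ['been', 'take', 'I', 'been'] (min_width=16, slack=3)
Line 4: ['bread', 'brick', 'yellow'] (min_width=18, slack=1)
Line 5: ['segment', 'by', 'big'] (min_width=14, slack=5)
Line 6: ['lightbulb', 'ant'] (min_width=13, slack=6)
Total lines: 6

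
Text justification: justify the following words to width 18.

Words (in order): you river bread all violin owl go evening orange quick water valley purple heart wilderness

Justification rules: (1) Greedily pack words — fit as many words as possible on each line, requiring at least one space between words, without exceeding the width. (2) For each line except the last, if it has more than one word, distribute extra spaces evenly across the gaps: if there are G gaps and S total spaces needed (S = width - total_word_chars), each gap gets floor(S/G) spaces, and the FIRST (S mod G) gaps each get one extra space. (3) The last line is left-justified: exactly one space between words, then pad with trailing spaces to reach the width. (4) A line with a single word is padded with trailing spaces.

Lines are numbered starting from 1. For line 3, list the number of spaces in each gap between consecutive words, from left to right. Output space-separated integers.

Line 1: ['you', 'river', 'bread'] (min_width=15, slack=3)
Line 2: ['all', 'violin', 'owl', 'go'] (min_width=17, slack=1)
Line 3: ['evening', 'orange'] (min_width=14, slack=4)
Line 4: ['quick', 'water', 'valley'] (min_width=18, slack=0)
Line 5: ['purple', 'heart'] (min_width=12, slack=6)
Line 6: ['wilderness'] (min_width=10, slack=8)

Answer: 5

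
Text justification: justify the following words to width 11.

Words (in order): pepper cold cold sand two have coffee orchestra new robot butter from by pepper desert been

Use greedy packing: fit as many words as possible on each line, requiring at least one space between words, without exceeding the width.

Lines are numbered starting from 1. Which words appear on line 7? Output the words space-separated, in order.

Line 1: ['pepper', 'cold'] (min_width=11, slack=0)
Line 2: ['cold', 'sand'] (min_width=9, slack=2)
Line 3: ['two', 'have'] (min_width=8, slack=3)
Line 4: ['coffee'] (min_width=6, slack=5)
Line 5: ['orchestra'] (min_width=9, slack=2)
Line 6: ['new', 'robot'] (min_width=9, slack=2)
Line 7: ['butter', 'from'] (min_width=11, slack=0)
Line 8: ['by', 'pepper'] (min_width=9, slack=2)
Line 9: ['desert', 'been'] (min_width=11, slack=0)

Answer: butter from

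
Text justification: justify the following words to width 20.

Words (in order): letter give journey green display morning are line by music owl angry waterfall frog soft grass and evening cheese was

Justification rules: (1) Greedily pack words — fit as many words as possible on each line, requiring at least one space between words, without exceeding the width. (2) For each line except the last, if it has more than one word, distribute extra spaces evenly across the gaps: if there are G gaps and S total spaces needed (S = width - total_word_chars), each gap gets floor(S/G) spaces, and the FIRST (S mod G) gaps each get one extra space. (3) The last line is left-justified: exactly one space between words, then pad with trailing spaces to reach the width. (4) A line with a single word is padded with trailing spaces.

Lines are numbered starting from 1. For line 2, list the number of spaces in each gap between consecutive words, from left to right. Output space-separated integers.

Answer: 8

Derivation:
Line 1: ['letter', 'give', 'journey'] (min_width=19, slack=1)
Line 2: ['green', 'display'] (min_width=13, slack=7)
Line 3: ['morning', 'are', 'line', 'by'] (min_width=19, slack=1)
Line 4: ['music', 'owl', 'angry'] (min_width=15, slack=5)
Line 5: ['waterfall', 'frog', 'soft'] (min_width=19, slack=1)
Line 6: ['grass', 'and', 'evening'] (min_width=17, slack=3)
Line 7: ['cheese', 'was'] (min_width=10, slack=10)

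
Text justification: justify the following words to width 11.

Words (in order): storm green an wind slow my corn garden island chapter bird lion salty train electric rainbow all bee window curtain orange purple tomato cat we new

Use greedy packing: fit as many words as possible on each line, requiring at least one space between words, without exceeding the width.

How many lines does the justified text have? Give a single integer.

Line 1: ['storm', 'green'] (min_width=11, slack=0)
Line 2: ['an', 'wind'] (min_width=7, slack=4)
Line 3: ['slow', 'my'] (min_width=7, slack=4)
Line 4: ['corn', 'garden'] (min_width=11, slack=0)
Line 5: ['island'] (min_width=6, slack=5)
Line 6: ['chapter'] (min_width=7, slack=4)
Line 7: ['bird', 'lion'] (min_width=9, slack=2)
Line 8: ['salty', 'train'] (min_width=11, slack=0)
Line 9: ['electric'] (min_width=8, slack=3)
Line 10: ['rainbow', 'all'] (min_width=11, slack=0)
Line 11: ['bee', 'window'] (min_width=10, slack=1)
Line 12: ['curtain'] (min_width=7, slack=4)
Line 13: ['orange'] (min_width=6, slack=5)
Line 14: ['purple'] (min_width=6, slack=5)
Line 15: ['tomato', 'cat'] (min_width=10, slack=1)
Line 16: ['we', 'new'] (min_width=6, slack=5)
Total lines: 16

Answer: 16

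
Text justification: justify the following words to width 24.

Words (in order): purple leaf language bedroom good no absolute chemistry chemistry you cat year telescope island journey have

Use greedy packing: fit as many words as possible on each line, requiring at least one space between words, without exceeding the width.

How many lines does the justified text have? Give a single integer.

Answer: 5

Derivation:
Line 1: ['purple', 'leaf', 'language'] (min_width=20, slack=4)
Line 2: ['bedroom', 'good', 'no', 'absolute'] (min_width=24, slack=0)
Line 3: ['chemistry', 'chemistry', 'you'] (min_width=23, slack=1)
Line 4: ['cat', 'year', 'telescope'] (min_width=18, slack=6)
Line 5: ['island', 'journey', 'have'] (min_width=19, slack=5)
Total lines: 5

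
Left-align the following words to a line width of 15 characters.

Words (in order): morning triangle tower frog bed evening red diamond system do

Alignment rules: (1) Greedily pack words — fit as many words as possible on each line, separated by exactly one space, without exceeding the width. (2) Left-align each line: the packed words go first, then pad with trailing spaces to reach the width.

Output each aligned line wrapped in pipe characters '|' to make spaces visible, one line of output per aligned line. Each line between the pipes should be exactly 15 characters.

Line 1: ['morning'] (min_width=7, slack=8)
Line 2: ['triangle', 'tower'] (min_width=14, slack=1)
Line 3: ['frog', 'bed'] (min_width=8, slack=7)
Line 4: ['evening', 'red'] (min_width=11, slack=4)
Line 5: ['diamond', 'system'] (min_width=14, slack=1)
Line 6: ['do'] (min_width=2, slack=13)

Answer: |morning        |
|triangle tower |
|frog bed       |
|evening red    |
|diamond system |
|do             |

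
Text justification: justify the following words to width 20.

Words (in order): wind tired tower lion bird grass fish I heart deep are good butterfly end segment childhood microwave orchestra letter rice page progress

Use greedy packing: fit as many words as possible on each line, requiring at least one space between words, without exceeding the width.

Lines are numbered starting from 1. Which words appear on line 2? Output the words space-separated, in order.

Line 1: ['wind', 'tired', 'tower'] (min_width=16, slack=4)
Line 2: ['lion', 'bird', 'grass', 'fish'] (min_width=20, slack=0)
Line 3: ['I', 'heart', 'deep', 'are'] (min_width=16, slack=4)
Line 4: ['good', 'butterfly', 'end'] (min_width=18, slack=2)
Line 5: ['segment', 'childhood'] (min_width=17, slack=3)
Line 6: ['microwave', 'orchestra'] (min_width=19, slack=1)
Line 7: ['letter', 'rice', 'page'] (min_width=16, slack=4)
Line 8: ['progress'] (min_width=8, slack=12)

Answer: lion bird grass fish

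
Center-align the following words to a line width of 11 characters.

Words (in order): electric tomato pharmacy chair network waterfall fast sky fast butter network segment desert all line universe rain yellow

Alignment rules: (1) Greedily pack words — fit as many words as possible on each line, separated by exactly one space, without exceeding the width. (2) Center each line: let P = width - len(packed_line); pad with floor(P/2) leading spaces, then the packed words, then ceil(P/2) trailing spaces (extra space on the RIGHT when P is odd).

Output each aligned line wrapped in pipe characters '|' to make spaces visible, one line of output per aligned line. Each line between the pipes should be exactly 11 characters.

Answer: | electric  |
|  tomato   |
| pharmacy  |
|   chair   |
|  network  |
| waterfall |
| fast sky  |
|fast butter|
|  network  |
|  segment  |
|desert all |
|   line    |
| universe  |
|rain yellow|

Derivation:
Line 1: ['electric'] (min_width=8, slack=3)
Line 2: ['tomato'] (min_width=6, slack=5)
Line 3: ['pharmacy'] (min_width=8, slack=3)
Line 4: ['chair'] (min_width=5, slack=6)
Line 5: ['network'] (min_width=7, slack=4)
Line 6: ['waterfall'] (min_width=9, slack=2)
Line 7: ['fast', 'sky'] (min_width=8, slack=3)
Line 8: ['fast', 'butter'] (min_width=11, slack=0)
Line 9: ['network'] (min_width=7, slack=4)
Line 10: ['segment'] (min_width=7, slack=4)
Line 11: ['desert', 'all'] (min_width=10, slack=1)
Line 12: ['line'] (min_width=4, slack=7)
Line 13: ['universe'] (min_width=8, slack=3)
Line 14: ['rain', 'yellow'] (min_width=11, slack=0)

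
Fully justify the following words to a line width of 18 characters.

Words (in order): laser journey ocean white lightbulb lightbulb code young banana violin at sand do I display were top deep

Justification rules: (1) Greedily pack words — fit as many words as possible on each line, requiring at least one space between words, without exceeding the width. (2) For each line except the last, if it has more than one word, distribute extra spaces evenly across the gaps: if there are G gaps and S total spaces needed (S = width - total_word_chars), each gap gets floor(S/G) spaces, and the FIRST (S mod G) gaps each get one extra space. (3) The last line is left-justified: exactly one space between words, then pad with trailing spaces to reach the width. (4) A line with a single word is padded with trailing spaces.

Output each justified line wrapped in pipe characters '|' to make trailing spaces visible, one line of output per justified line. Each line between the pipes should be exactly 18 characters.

Line 1: ['laser', 'journey'] (min_width=13, slack=5)
Line 2: ['ocean', 'white'] (min_width=11, slack=7)
Line 3: ['lightbulb'] (min_width=9, slack=9)
Line 4: ['lightbulb', 'code'] (min_width=14, slack=4)
Line 5: ['young', 'banana'] (min_width=12, slack=6)
Line 6: ['violin', 'at', 'sand', 'do'] (min_width=17, slack=1)
Line 7: ['I', 'display', 'were', 'top'] (min_width=18, slack=0)
Line 8: ['deep'] (min_width=4, slack=14)

Answer: |laser      journey|
|ocean        white|
|lightbulb         |
|lightbulb     code|
|young       banana|
|violin  at sand do|
|I display were top|
|deep              |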